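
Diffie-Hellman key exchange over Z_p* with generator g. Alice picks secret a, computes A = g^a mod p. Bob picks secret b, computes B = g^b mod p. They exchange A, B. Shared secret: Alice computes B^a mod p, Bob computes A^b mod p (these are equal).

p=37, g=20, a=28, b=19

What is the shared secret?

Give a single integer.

Answer: 9

Derivation:
A = 20^28 mod 37  (bits of 28 = 11100)
  bit 0 = 1: r = r^2 * 20 mod 37 = 1^2 * 20 = 1*20 = 20
  bit 1 = 1: r = r^2 * 20 mod 37 = 20^2 * 20 = 30*20 = 8
  bit 2 = 1: r = r^2 * 20 mod 37 = 8^2 * 20 = 27*20 = 22
  bit 3 = 0: r = r^2 mod 37 = 22^2 = 3
  bit 4 = 0: r = r^2 mod 37 = 3^2 = 9
  -> A = 9
B = 20^19 mod 37  (bits of 19 = 10011)
  bit 0 = 1: r = r^2 * 20 mod 37 = 1^2 * 20 = 1*20 = 20
  bit 1 = 0: r = r^2 mod 37 = 20^2 = 30
  bit 2 = 0: r = r^2 mod 37 = 30^2 = 12
  bit 3 = 1: r = r^2 * 20 mod 37 = 12^2 * 20 = 33*20 = 31
  bit 4 = 1: r = r^2 * 20 mod 37 = 31^2 * 20 = 36*20 = 17
  -> B = 17
s = B^a = 17^28 mod 37  (bits of 28 = 11100)
  bit 0 = 1: r = r^2 * 17 mod 37 = 1^2 * 17 = 1*17 = 17
  bit 1 = 1: r = r^2 * 17 mod 37 = 17^2 * 17 = 30*17 = 29
  bit 2 = 1: r = r^2 * 17 mod 37 = 29^2 * 17 = 27*17 = 15
  bit 3 = 0: r = r^2 mod 37 = 15^2 = 3
  bit 4 = 0: r = r^2 mod 37 = 3^2 = 9
  -> s = B^a = 9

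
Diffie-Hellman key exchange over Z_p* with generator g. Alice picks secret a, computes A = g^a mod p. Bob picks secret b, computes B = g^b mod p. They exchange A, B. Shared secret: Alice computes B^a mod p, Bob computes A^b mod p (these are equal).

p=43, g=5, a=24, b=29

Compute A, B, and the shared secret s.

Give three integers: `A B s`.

Answer: 4 30 4

Derivation:
A = 5^24 mod 43  (bits of 24 = 11000)
  bit 0 = 1: r = r^2 * 5 mod 43 = 1^2 * 5 = 1*5 = 5
  bit 1 = 1: r = r^2 * 5 mod 43 = 5^2 * 5 = 25*5 = 39
  bit 2 = 0: r = r^2 mod 43 = 39^2 = 16
  bit 3 = 0: r = r^2 mod 43 = 16^2 = 41
  bit 4 = 0: r = r^2 mod 43 = 41^2 = 4
  -> A = 4
B = 5^29 mod 43  (bits of 29 = 11101)
  bit 0 = 1: r = r^2 * 5 mod 43 = 1^2 * 5 = 1*5 = 5
  bit 1 = 1: r = r^2 * 5 mod 43 = 5^2 * 5 = 25*5 = 39
  bit 2 = 1: r = r^2 * 5 mod 43 = 39^2 * 5 = 16*5 = 37
  bit 3 = 0: r = r^2 mod 43 = 37^2 = 36
  bit 4 = 1: r = r^2 * 5 mod 43 = 36^2 * 5 = 6*5 = 30
  -> B = 30
s = B^a = 30^24 mod 43  (bits of 24 = 11000)
  bit 0 = 1: r = r^2 * 30 mod 43 = 1^2 * 30 = 1*30 = 30
  bit 1 = 1: r = r^2 * 30 mod 43 = 30^2 * 30 = 40*30 = 39
  bit 2 = 0: r = r^2 mod 43 = 39^2 = 16
  bit 3 = 0: r = r^2 mod 43 = 16^2 = 41
  bit 4 = 0: r = r^2 mod 43 = 41^2 = 4
  -> s = B^a = 4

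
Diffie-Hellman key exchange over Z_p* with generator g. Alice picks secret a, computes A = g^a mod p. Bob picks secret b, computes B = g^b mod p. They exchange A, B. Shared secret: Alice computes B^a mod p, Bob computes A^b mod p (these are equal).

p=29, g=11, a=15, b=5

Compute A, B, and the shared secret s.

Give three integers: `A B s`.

Answer: 18 14 15

Derivation:
A = 11^15 mod 29  (bits of 15 = 1111)
  bit 0 = 1: r = r^2 * 11 mod 29 = 1^2 * 11 = 1*11 = 11
  bit 1 = 1: r = r^2 * 11 mod 29 = 11^2 * 11 = 5*11 = 26
  bit 2 = 1: r = r^2 * 11 mod 29 = 26^2 * 11 = 9*11 = 12
  bit 3 = 1: r = r^2 * 11 mod 29 = 12^2 * 11 = 28*11 = 18
  -> A = 18
B = 11^5 mod 29  (bits of 5 = 101)
  bit 0 = 1: r = r^2 * 11 mod 29 = 1^2 * 11 = 1*11 = 11
  bit 1 = 0: r = r^2 mod 29 = 11^2 = 5
  bit 2 = 1: r = r^2 * 11 mod 29 = 5^2 * 11 = 25*11 = 14
  -> B = 14
s = B^a = 14^15 mod 29  (bits of 15 = 1111)
  bit 0 = 1: r = r^2 * 14 mod 29 = 1^2 * 14 = 1*14 = 14
  bit 1 = 1: r = r^2 * 14 mod 29 = 14^2 * 14 = 22*14 = 18
  bit 2 = 1: r = r^2 * 14 mod 29 = 18^2 * 14 = 5*14 = 12
  bit 3 = 1: r = r^2 * 14 mod 29 = 12^2 * 14 = 28*14 = 15
  -> s = B^a = 15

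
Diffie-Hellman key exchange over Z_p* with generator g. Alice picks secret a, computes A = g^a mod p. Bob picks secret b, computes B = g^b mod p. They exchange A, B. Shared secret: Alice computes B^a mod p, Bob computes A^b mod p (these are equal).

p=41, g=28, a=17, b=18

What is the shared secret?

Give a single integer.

Answer: 39

Derivation:
A = 28^17 mod 41  (bits of 17 = 10001)
  bit 0 = 1: r = r^2 * 28 mod 41 = 1^2 * 28 = 1*28 = 28
  bit 1 = 0: r = r^2 mod 41 = 28^2 = 5
  bit 2 = 0: r = r^2 mod 41 = 5^2 = 25
  bit 3 = 0: r = r^2 mod 41 = 25^2 = 10
  bit 4 = 1: r = r^2 * 28 mod 41 = 10^2 * 28 = 18*28 = 12
  -> A = 12
B = 28^18 mod 41  (bits of 18 = 10010)
  bit 0 = 1: r = r^2 * 28 mod 41 = 1^2 * 28 = 1*28 = 28
  bit 1 = 0: r = r^2 mod 41 = 28^2 = 5
  bit 2 = 0: r = r^2 mod 41 = 5^2 = 25
  bit 3 = 1: r = r^2 * 28 mod 41 = 25^2 * 28 = 10*28 = 34
  bit 4 = 0: r = r^2 mod 41 = 34^2 = 8
  -> B = 8
s = B^a = 8^17 mod 41  (bits of 17 = 10001)
  bit 0 = 1: r = r^2 * 8 mod 41 = 1^2 * 8 = 1*8 = 8
  bit 1 = 0: r = r^2 mod 41 = 8^2 = 23
  bit 2 = 0: r = r^2 mod 41 = 23^2 = 37
  bit 3 = 0: r = r^2 mod 41 = 37^2 = 16
  bit 4 = 1: r = r^2 * 8 mod 41 = 16^2 * 8 = 10*8 = 39
  -> s = B^a = 39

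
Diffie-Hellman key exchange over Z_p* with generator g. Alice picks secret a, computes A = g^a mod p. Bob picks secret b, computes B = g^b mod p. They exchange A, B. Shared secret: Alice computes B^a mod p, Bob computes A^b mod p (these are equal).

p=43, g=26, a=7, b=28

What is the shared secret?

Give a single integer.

A = 26^7 mod 43  (bits of 7 = 111)
  bit 0 = 1: r = r^2 * 26 mod 43 = 1^2 * 26 = 1*26 = 26
  bit 1 = 1: r = r^2 * 26 mod 43 = 26^2 * 26 = 31*26 = 32
  bit 2 = 1: r = r^2 * 26 mod 43 = 32^2 * 26 = 35*26 = 7
  -> A = 7
B = 26^28 mod 43  (bits of 28 = 11100)
  bit 0 = 1: r = r^2 * 26 mod 43 = 1^2 * 26 = 1*26 = 26
  bit 1 = 1: r = r^2 * 26 mod 43 = 26^2 * 26 = 31*26 = 32
  bit 2 = 1: r = r^2 * 26 mod 43 = 32^2 * 26 = 35*26 = 7
  bit 3 = 0: r = r^2 mod 43 = 7^2 = 6
  bit 4 = 0: r = r^2 mod 43 = 6^2 = 36
  -> B = 36
s = B^a = 36^7 mod 43  (bits of 7 = 111)
  bit 0 = 1: r = r^2 * 36 mod 43 = 1^2 * 36 = 1*36 = 36
  bit 1 = 1: r = r^2 * 36 mod 43 = 36^2 * 36 = 6*36 = 1
  bit 2 = 1: r = r^2 * 36 mod 43 = 1^2 * 36 = 1*36 = 36
  -> s = B^a = 36

Answer: 36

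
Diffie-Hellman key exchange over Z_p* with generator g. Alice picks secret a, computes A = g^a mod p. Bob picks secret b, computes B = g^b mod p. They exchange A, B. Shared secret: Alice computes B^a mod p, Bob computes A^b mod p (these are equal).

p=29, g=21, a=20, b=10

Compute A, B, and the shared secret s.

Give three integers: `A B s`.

A = 21^20 mod 29  (bits of 20 = 10100)
  bit 0 = 1: r = r^2 * 21 mod 29 = 1^2 * 21 = 1*21 = 21
  bit 1 = 0: r = r^2 mod 29 = 21^2 = 6
  bit 2 = 1: r = r^2 * 21 mod 29 = 6^2 * 21 = 7*21 = 2
  bit 3 = 0: r = r^2 mod 29 = 2^2 = 4
  bit 4 = 0: r = r^2 mod 29 = 4^2 = 16
  -> A = 16
B = 21^10 mod 29  (bits of 10 = 1010)
  bit 0 = 1: r = r^2 * 21 mod 29 = 1^2 * 21 = 1*21 = 21
  bit 1 = 0: r = r^2 mod 29 = 21^2 = 6
  bit 2 = 1: r = r^2 * 21 mod 29 = 6^2 * 21 = 7*21 = 2
  bit 3 = 0: r = r^2 mod 29 = 2^2 = 4
  -> B = 4
s = B^a = 4^20 mod 29  (bits of 20 = 10100)
  bit 0 = 1: r = r^2 * 4 mod 29 = 1^2 * 4 = 1*4 = 4
  bit 1 = 0: r = r^2 mod 29 = 4^2 = 16
  bit 2 = 1: r = r^2 * 4 mod 29 = 16^2 * 4 = 24*4 = 9
  bit 3 = 0: r = r^2 mod 29 = 9^2 = 23
  bit 4 = 0: r = r^2 mod 29 = 23^2 = 7
  -> s = B^a = 7

Answer: 16 4 7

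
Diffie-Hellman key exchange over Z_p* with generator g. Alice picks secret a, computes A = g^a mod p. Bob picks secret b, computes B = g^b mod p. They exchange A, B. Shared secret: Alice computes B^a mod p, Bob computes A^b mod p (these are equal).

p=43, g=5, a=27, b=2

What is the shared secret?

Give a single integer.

Answer: 41

Derivation:
A = 5^27 mod 43  (bits of 27 = 11011)
  bit 0 = 1: r = r^2 * 5 mod 43 = 1^2 * 5 = 1*5 = 5
  bit 1 = 1: r = r^2 * 5 mod 43 = 5^2 * 5 = 25*5 = 39
  bit 2 = 0: r = r^2 mod 43 = 39^2 = 16
  bit 3 = 1: r = r^2 * 5 mod 43 = 16^2 * 5 = 41*5 = 33
  bit 4 = 1: r = r^2 * 5 mod 43 = 33^2 * 5 = 14*5 = 27
  -> A = 27
B = 5^2 mod 43  (bits of 2 = 10)
  bit 0 = 1: r = r^2 * 5 mod 43 = 1^2 * 5 = 1*5 = 5
  bit 1 = 0: r = r^2 mod 43 = 5^2 = 25
  -> B = 25
s = B^a = 25^27 mod 43  (bits of 27 = 11011)
  bit 0 = 1: r = r^2 * 25 mod 43 = 1^2 * 25 = 1*25 = 25
  bit 1 = 1: r = r^2 * 25 mod 43 = 25^2 * 25 = 23*25 = 16
  bit 2 = 0: r = r^2 mod 43 = 16^2 = 41
  bit 3 = 1: r = r^2 * 25 mod 43 = 41^2 * 25 = 4*25 = 14
  bit 4 = 1: r = r^2 * 25 mod 43 = 14^2 * 25 = 24*25 = 41
  -> s = B^a = 41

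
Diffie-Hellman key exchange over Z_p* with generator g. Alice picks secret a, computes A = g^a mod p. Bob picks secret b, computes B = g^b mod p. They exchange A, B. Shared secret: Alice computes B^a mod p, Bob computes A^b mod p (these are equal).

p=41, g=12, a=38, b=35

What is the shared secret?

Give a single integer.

Answer: 9

Derivation:
A = 12^38 mod 41  (bits of 38 = 100110)
  bit 0 = 1: r = r^2 * 12 mod 41 = 1^2 * 12 = 1*12 = 12
  bit 1 = 0: r = r^2 mod 41 = 12^2 = 21
  bit 2 = 0: r = r^2 mod 41 = 21^2 = 31
  bit 3 = 1: r = r^2 * 12 mod 41 = 31^2 * 12 = 18*12 = 11
  bit 4 = 1: r = r^2 * 12 mod 41 = 11^2 * 12 = 39*12 = 17
  bit 5 = 0: r = r^2 mod 41 = 17^2 = 2
  -> A = 2
B = 12^35 mod 41  (bits of 35 = 100011)
  bit 0 = 1: r = r^2 * 12 mod 41 = 1^2 * 12 = 1*12 = 12
  bit 1 = 0: r = r^2 mod 41 = 12^2 = 21
  bit 2 = 0: r = r^2 mod 41 = 21^2 = 31
  bit 3 = 0: r = r^2 mod 41 = 31^2 = 18
  bit 4 = 1: r = r^2 * 12 mod 41 = 18^2 * 12 = 37*12 = 34
  bit 5 = 1: r = r^2 * 12 mod 41 = 34^2 * 12 = 8*12 = 14
  -> B = 14
s = B^a = 14^38 mod 41  (bits of 38 = 100110)
  bit 0 = 1: r = r^2 * 14 mod 41 = 1^2 * 14 = 1*14 = 14
  bit 1 = 0: r = r^2 mod 41 = 14^2 = 32
  bit 2 = 0: r = r^2 mod 41 = 32^2 = 40
  bit 3 = 1: r = r^2 * 14 mod 41 = 40^2 * 14 = 1*14 = 14
  bit 4 = 1: r = r^2 * 14 mod 41 = 14^2 * 14 = 32*14 = 38
  bit 5 = 0: r = r^2 mod 41 = 38^2 = 9
  -> s = B^a = 9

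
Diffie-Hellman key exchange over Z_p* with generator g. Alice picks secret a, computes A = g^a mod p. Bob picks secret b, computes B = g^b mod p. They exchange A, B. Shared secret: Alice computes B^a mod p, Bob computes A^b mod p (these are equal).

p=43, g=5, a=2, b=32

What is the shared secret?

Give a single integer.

A = 5^2 mod 43  (bits of 2 = 10)
  bit 0 = 1: r = r^2 * 5 mod 43 = 1^2 * 5 = 1*5 = 5
  bit 1 = 0: r = r^2 mod 43 = 5^2 = 25
  -> A = 25
B = 5^32 mod 43  (bits of 32 = 100000)
  bit 0 = 1: r = r^2 * 5 mod 43 = 1^2 * 5 = 1*5 = 5
  bit 1 = 0: r = r^2 mod 43 = 5^2 = 25
  bit 2 = 0: r = r^2 mod 43 = 25^2 = 23
  bit 3 = 0: r = r^2 mod 43 = 23^2 = 13
  bit 4 = 0: r = r^2 mod 43 = 13^2 = 40
  bit 5 = 0: r = r^2 mod 43 = 40^2 = 9
  -> B = 9
s = B^a = 9^2 mod 43  (bits of 2 = 10)
  bit 0 = 1: r = r^2 * 9 mod 43 = 1^2 * 9 = 1*9 = 9
  bit 1 = 0: r = r^2 mod 43 = 9^2 = 38
  -> s = B^a = 38

Answer: 38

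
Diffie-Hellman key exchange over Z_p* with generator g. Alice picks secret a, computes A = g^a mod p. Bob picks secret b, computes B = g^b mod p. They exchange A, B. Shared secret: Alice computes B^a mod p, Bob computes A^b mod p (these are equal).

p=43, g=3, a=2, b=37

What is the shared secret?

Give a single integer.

A = 3^2 mod 43  (bits of 2 = 10)
  bit 0 = 1: r = r^2 * 3 mod 43 = 1^2 * 3 = 1*3 = 3
  bit 1 = 0: r = r^2 mod 43 = 3^2 = 9
  -> A = 9
B = 3^37 mod 43  (bits of 37 = 100101)
  bit 0 = 1: r = r^2 * 3 mod 43 = 1^2 * 3 = 1*3 = 3
  bit 1 = 0: r = r^2 mod 43 = 3^2 = 9
  bit 2 = 0: r = r^2 mod 43 = 9^2 = 38
  bit 3 = 1: r = r^2 * 3 mod 43 = 38^2 * 3 = 25*3 = 32
  bit 4 = 0: r = r^2 mod 43 = 32^2 = 35
  bit 5 = 1: r = r^2 * 3 mod 43 = 35^2 * 3 = 21*3 = 20
  -> B = 20
s = B^a = 20^2 mod 43  (bits of 2 = 10)
  bit 0 = 1: r = r^2 * 20 mod 43 = 1^2 * 20 = 1*20 = 20
  bit 1 = 0: r = r^2 mod 43 = 20^2 = 13
  -> s = B^a = 13

Answer: 13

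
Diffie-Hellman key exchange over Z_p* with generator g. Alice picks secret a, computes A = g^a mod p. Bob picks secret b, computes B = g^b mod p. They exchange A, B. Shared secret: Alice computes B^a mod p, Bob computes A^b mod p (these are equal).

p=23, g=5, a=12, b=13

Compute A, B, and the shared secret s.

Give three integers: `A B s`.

A = 5^12 mod 23  (bits of 12 = 1100)
  bit 0 = 1: r = r^2 * 5 mod 23 = 1^2 * 5 = 1*5 = 5
  bit 1 = 1: r = r^2 * 5 mod 23 = 5^2 * 5 = 2*5 = 10
  bit 2 = 0: r = r^2 mod 23 = 10^2 = 8
  bit 3 = 0: r = r^2 mod 23 = 8^2 = 18
  -> A = 18
B = 5^13 mod 23  (bits of 13 = 1101)
  bit 0 = 1: r = r^2 * 5 mod 23 = 1^2 * 5 = 1*5 = 5
  bit 1 = 1: r = r^2 * 5 mod 23 = 5^2 * 5 = 2*5 = 10
  bit 2 = 0: r = r^2 mod 23 = 10^2 = 8
  bit 3 = 1: r = r^2 * 5 mod 23 = 8^2 * 5 = 18*5 = 21
  -> B = 21
s = B^a = 21^12 mod 23  (bits of 12 = 1100)
  bit 0 = 1: r = r^2 * 21 mod 23 = 1^2 * 21 = 1*21 = 21
  bit 1 = 1: r = r^2 * 21 mod 23 = 21^2 * 21 = 4*21 = 15
  bit 2 = 0: r = r^2 mod 23 = 15^2 = 18
  bit 3 = 0: r = r^2 mod 23 = 18^2 = 2
  -> s = B^a = 2

Answer: 18 21 2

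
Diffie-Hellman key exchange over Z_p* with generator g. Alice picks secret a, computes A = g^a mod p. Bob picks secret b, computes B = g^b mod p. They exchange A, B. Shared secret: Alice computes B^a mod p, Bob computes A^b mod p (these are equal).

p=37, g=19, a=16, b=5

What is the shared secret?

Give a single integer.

A = 19^16 mod 37  (bits of 16 = 10000)
  bit 0 = 1: r = r^2 * 19 mod 37 = 1^2 * 19 = 1*19 = 19
  bit 1 = 0: r = r^2 mod 37 = 19^2 = 28
  bit 2 = 0: r = r^2 mod 37 = 28^2 = 7
  bit 3 = 0: r = r^2 mod 37 = 7^2 = 12
  bit 4 = 0: r = r^2 mod 37 = 12^2 = 33
  -> A = 33
B = 19^5 mod 37  (bits of 5 = 101)
  bit 0 = 1: r = r^2 * 19 mod 37 = 1^2 * 19 = 1*19 = 19
  bit 1 = 0: r = r^2 mod 37 = 19^2 = 28
  bit 2 = 1: r = r^2 * 19 mod 37 = 28^2 * 19 = 7*19 = 22
  -> B = 22
s = B^a = 22^16 mod 37  (bits of 16 = 10000)
  bit 0 = 1: r = r^2 * 22 mod 37 = 1^2 * 22 = 1*22 = 22
  bit 1 = 0: r = r^2 mod 37 = 22^2 = 3
  bit 2 = 0: r = r^2 mod 37 = 3^2 = 9
  bit 3 = 0: r = r^2 mod 37 = 9^2 = 7
  bit 4 = 0: r = r^2 mod 37 = 7^2 = 12
  -> s = B^a = 12

Answer: 12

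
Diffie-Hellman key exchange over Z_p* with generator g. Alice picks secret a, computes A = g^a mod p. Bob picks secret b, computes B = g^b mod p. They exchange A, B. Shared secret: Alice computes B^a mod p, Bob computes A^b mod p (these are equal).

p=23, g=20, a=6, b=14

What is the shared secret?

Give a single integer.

A = 20^6 mod 23  (bits of 6 = 110)
  bit 0 = 1: r = r^2 * 20 mod 23 = 1^2 * 20 = 1*20 = 20
  bit 1 = 1: r = r^2 * 20 mod 23 = 20^2 * 20 = 9*20 = 19
  bit 2 = 0: r = r^2 mod 23 = 19^2 = 16
  -> A = 16
B = 20^14 mod 23  (bits of 14 = 1110)
  bit 0 = 1: r = r^2 * 20 mod 23 = 1^2 * 20 = 1*20 = 20
  bit 1 = 1: r = r^2 * 20 mod 23 = 20^2 * 20 = 9*20 = 19
  bit 2 = 1: r = r^2 * 20 mod 23 = 19^2 * 20 = 16*20 = 21
  bit 3 = 0: r = r^2 mod 23 = 21^2 = 4
  -> B = 4
s = B^a = 4^6 mod 23  (bits of 6 = 110)
  bit 0 = 1: r = r^2 * 4 mod 23 = 1^2 * 4 = 1*4 = 4
  bit 1 = 1: r = r^2 * 4 mod 23 = 4^2 * 4 = 16*4 = 18
  bit 2 = 0: r = r^2 mod 23 = 18^2 = 2
  -> s = B^a = 2

Answer: 2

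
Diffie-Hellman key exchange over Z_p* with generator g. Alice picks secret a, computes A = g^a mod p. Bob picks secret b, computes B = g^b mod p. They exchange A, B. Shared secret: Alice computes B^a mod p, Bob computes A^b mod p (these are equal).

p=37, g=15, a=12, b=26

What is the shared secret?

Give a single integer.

A = 15^12 mod 37  (bits of 12 = 1100)
  bit 0 = 1: r = r^2 * 15 mod 37 = 1^2 * 15 = 1*15 = 15
  bit 1 = 1: r = r^2 * 15 mod 37 = 15^2 * 15 = 3*15 = 8
  bit 2 = 0: r = r^2 mod 37 = 8^2 = 27
  bit 3 = 0: r = r^2 mod 37 = 27^2 = 26
  -> A = 26
B = 15^26 mod 37  (bits of 26 = 11010)
  bit 0 = 1: r = r^2 * 15 mod 37 = 1^2 * 15 = 1*15 = 15
  bit 1 = 1: r = r^2 * 15 mod 37 = 15^2 * 15 = 3*15 = 8
  bit 2 = 0: r = r^2 mod 37 = 8^2 = 27
  bit 3 = 1: r = r^2 * 15 mod 37 = 27^2 * 15 = 26*15 = 20
  bit 4 = 0: r = r^2 mod 37 = 20^2 = 30
  -> B = 30
s = B^a = 30^12 mod 37  (bits of 12 = 1100)
  bit 0 = 1: r = r^2 * 30 mod 37 = 1^2 * 30 = 1*30 = 30
  bit 1 = 1: r = r^2 * 30 mod 37 = 30^2 * 30 = 12*30 = 27
  bit 2 = 0: r = r^2 mod 37 = 27^2 = 26
  bit 3 = 0: r = r^2 mod 37 = 26^2 = 10
  -> s = B^a = 10

Answer: 10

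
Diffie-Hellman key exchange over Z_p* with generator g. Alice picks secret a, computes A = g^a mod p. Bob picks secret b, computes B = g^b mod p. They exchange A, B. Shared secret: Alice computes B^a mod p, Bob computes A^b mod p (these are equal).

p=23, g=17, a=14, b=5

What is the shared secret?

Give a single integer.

A = 17^14 mod 23  (bits of 14 = 1110)
  bit 0 = 1: r = r^2 * 17 mod 23 = 1^2 * 17 = 1*17 = 17
  bit 1 = 1: r = r^2 * 17 mod 23 = 17^2 * 17 = 13*17 = 14
  bit 2 = 1: r = r^2 * 17 mod 23 = 14^2 * 17 = 12*17 = 20
  bit 3 = 0: r = r^2 mod 23 = 20^2 = 9
  -> A = 9
B = 17^5 mod 23  (bits of 5 = 101)
  bit 0 = 1: r = r^2 * 17 mod 23 = 1^2 * 17 = 1*17 = 17
  bit 1 = 0: r = r^2 mod 23 = 17^2 = 13
  bit 2 = 1: r = r^2 * 17 mod 23 = 13^2 * 17 = 8*17 = 21
  -> B = 21
s = B^a = 21^14 mod 23  (bits of 14 = 1110)
  bit 0 = 1: r = r^2 * 21 mod 23 = 1^2 * 21 = 1*21 = 21
  bit 1 = 1: r = r^2 * 21 mod 23 = 21^2 * 21 = 4*21 = 15
  bit 2 = 1: r = r^2 * 21 mod 23 = 15^2 * 21 = 18*21 = 10
  bit 3 = 0: r = r^2 mod 23 = 10^2 = 8
  -> s = B^a = 8

Answer: 8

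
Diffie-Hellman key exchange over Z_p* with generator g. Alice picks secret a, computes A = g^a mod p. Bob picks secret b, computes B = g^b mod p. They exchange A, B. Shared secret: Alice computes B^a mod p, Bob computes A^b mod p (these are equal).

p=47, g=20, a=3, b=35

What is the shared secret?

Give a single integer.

A = 20^3 mod 47  (bits of 3 = 11)
  bit 0 = 1: r = r^2 * 20 mod 47 = 1^2 * 20 = 1*20 = 20
  bit 1 = 1: r = r^2 * 20 mod 47 = 20^2 * 20 = 24*20 = 10
  -> A = 10
B = 20^35 mod 47  (bits of 35 = 100011)
  bit 0 = 1: r = r^2 * 20 mod 47 = 1^2 * 20 = 1*20 = 20
  bit 1 = 0: r = r^2 mod 47 = 20^2 = 24
  bit 2 = 0: r = r^2 mod 47 = 24^2 = 12
  bit 3 = 0: r = r^2 mod 47 = 12^2 = 3
  bit 4 = 1: r = r^2 * 20 mod 47 = 3^2 * 20 = 9*20 = 39
  bit 5 = 1: r = r^2 * 20 mod 47 = 39^2 * 20 = 17*20 = 11
  -> B = 11
s = B^a = 11^3 mod 47  (bits of 3 = 11)
  bit 0 = 1: r = r^2 * 11 mod 47 = 1^2 * 11 = 1*11 = 11
  bit 1 = 1: r = r^2 * 11 mod 47 = 11^2 * 11 = 27*11 = 15
  -> s = B^a = 15

Answer: 15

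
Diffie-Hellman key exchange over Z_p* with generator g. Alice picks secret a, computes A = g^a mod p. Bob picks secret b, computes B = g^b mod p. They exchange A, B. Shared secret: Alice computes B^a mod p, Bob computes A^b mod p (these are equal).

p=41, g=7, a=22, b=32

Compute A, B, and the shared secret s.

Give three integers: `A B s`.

A = 7^22 mod 41  (bits of 22 = 10110)
  bit 0 = 1: r = r^2 * 7 mod 41 = 1^2 * 7 = 1*7 = 7
  bit 1 = 0: r = r^2 mod 41 = 7^2 = 8
  bit 2 = 1: r = r^2 * 7 mod 41 = 8^2 * 7 = 23*7 = 38
  bit 3 = 1: r = r^2 * 7 mod 41 = 38^2 * 7 = 9*7 = 22
  bit 4 = 0: r = r^2 mod 41 = 22^2 = 33
  -> A = 33
B = 7^32 mod 41  (bits of 32 = 100000)
  bit 0 = 1: r = r^2 * 7 mod 41 = 1^2 * 7 = 1*7 = 7
  bit 1 = 0: r = r^2 mod 41 = 7^2 = 8
  bit 2 = 0: r = r^2 mod 41 = 8^2 = 23
  bit 3 = 0: r = r^2 mod 41 = 23^2 = 37
  bit 4 = 0: r = r^2 mod 41 = 37^2 = 16
  bit 5 = 0: r = r^2 mod 41 = 16^2 = 10
  -> B = 10
s = B^a = 10^22 mod 41  (bits of 22 = 10110)
  bit 0 = 1: r = r^2 * 10 mod 41 = 1^2 * 10 = 1*10 = 10
  bit 1 = 0: r = r^2 mod 41 = 10^2 = 18
  bit 2 = 1: r = r^2 * 10 mod 41 = 18^2 * 10 = 37*10 = 1
  bit 3 = 1: r = r^2 * 10 mod 41 = 1^2 * 10 = 1*10 = 10
  bit 4 = 0: r = r^2 mod 41 = 10^2 = 18
  -> s = B^a = 18

Answer: 33 10 18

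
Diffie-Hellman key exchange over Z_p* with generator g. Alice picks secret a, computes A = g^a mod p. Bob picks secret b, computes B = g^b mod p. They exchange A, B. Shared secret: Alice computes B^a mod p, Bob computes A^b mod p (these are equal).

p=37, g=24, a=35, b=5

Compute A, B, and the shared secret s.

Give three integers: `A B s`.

A = 24^35 mod 37  (bits of 35 = 100011)
  bit 0 = 1: r = r^2 * 24 mod 37 = 1^2 * 24 = 1*24 = 24
  bit 1 = 0: r = r^2 mod 37 = 24^2 = 21
  bit 2 = 0: r = r^2 mod 37 = 21^2 = 34
  bit 3 = 0: r = r^2 mod 37 = 34^2 = 9
  bit 4 = 1: r = r^2 * 24 mod 37 = 9^2 * 24 = 7*24 = 20
  bit 5 = 1: r = r^2 * 24 mod 37 = 20^2 * 24 = 30*24 = 17
  -> A = 17
B = 24^5 mod 37  (bits of 5 = 101)
  bit 0 = 1: r = r^2 * 24 mod 37 = 1^2 * 24 = 1*24 = 24
  bit 1 = 0: r = r^2 mod 37 = 24^2 = 21
  bit 2 = 1: r = r^2 * 24 mod 37 = 21^2 * 24 = 34*24 = 2
  -> B = 2
s = B^a = 2^35 mod 37  (bits of 35 = 100011)
  bit 0 = 1: r = r^2 * 2 mod 37 = 1^2 * 2 = 1*2 = 2
  bit 1 = 0: r = r^2 mod 37 = 2^2 = 4
  bit 2 = 0: r = r^2 mod 37 = 4^2 = 16
  bit 3 = 0: r = r^2 mod 37 = 16^2 = 34
  bit 4 = 1: r = r^2 * 2 mod 37 = 34^2 * 2 = 9*2 = 18
  bit 5 = 1: r = r^2 * 2 mod 37 = 18^2 * 2 = 28*2 = 19
  -> s = B^a = 19

Answer: 17 2 19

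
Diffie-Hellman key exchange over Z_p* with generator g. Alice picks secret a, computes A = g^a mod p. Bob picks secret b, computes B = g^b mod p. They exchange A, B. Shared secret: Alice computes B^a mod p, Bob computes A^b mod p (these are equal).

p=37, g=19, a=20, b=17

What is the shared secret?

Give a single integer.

Answer: 33

Derivation:
A = 19^20 mod 37  (bits of 20 = 10100)
  bit 0 = 1: r = r^2 * 19 mod 37 = 1^2 * 19 = 1*19 = 19
  bit 1 = 0: r = r^2 mod 37 = 19^2 = 28
  bit 2 = 1: r = r^2 * 19 mod 37 = 28^2 * 19 = 7*19 = 22
  bit 3 = 0: r = r^2 mod 37 = 22^2 = 3
  bit 4 = 0: r = r^2 mod 37 = 3^2 = 9
  -> A = 9
B = 19^17 mod 37  (bits of 17 = 10001)
  bit 0 = 1: r = r^2 * 19 mod 37 = 1^2 * 19 = 1*19 = 19
  bit 1 = 0: r = r^2 mod 37 = 19^2 = 28
  bit 2 = 0: r = r^2 mod 37 = 28^2 = 7
  bit 3 = 0: r = r^2 mod 37 = 7^2 = 12
  bit 4 = 1: r = r^2 * 19 mod 37 = 12^2 * 19 = 33*19 = 35
  -> B = 35
s = B^a = 35^20 mod 37  (bits of 20 = 10100)
  bit 0 = 1: r = r^2 * 35 mod 37 = 1^2 * 35 = 1*35 = 35
  bit 1 = 0: r = r^2 mod 37 = 35^2 = 4
  bit 2 = 1: r = r^2 * 35 mod 37 = 4^2 * 35 = 16*35 = 5
  bit 3 = 0: r = r^2 mod 37 = 5^2 = 25
  bit 4 = 0: r = r^2 mod 37 = 25^2 = 33
  -> s = B^a = 33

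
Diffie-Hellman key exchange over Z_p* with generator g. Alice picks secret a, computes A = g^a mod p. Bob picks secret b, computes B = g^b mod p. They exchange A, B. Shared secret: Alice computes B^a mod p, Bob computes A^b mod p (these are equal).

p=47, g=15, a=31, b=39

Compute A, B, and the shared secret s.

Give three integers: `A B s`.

Answer: 11 20 44

Derivation:
A = 15^31 mod 47  (bits of 31 = 11111)
  bit 0 = 1: r = r^2 * 15 mod 47 = 1^2 * 15 = 1*15 = 15
  bit 1 = 1: r = r^2 * 15 mod 47 = 15^2 * 15 = 37*15 = 38
  bit 2 = 1: r = r^2 * 15 mod 47 = 38^2 * 15 = 34*15 = 40
  bit 3 = 1: r = r^2 * 15 mod 47 = 40^2 * 15 = 2*15 = 30
  bit 4 = 1: r = r^2 * 15 mod 47 = 30^2 * 15 = 7*15 = 11
  -> A = 11
B = 15^39 mod 47  (bits of 39 = 100111)
  bit 0 = 1: r = r^2 * 15 mod 47 = 1^2 * 15 = 1*15 = 15
  bit 1 = 0: r = r^2 mod 47 = 15^2 = 37
  bit 2 = 0: r = r^2 mod 47 = 37^2 = 6
  bit 3 = 1: r = r^2 * 15 mod 47 = 6^2 * 15 = 36*15 = 23
  bit 4 = 1: r = r^2 * 15 mod 47 = 23^2 * 15 = 12*15 = 39
  bit 5 = 1: r = r^2 * 15 mod 47 = 39^2 * 15 = 17*15 = 20
  -> B = 20
s = B^a = 20^31 mod 47  (bits of 31 = 11111)
  bit 0 = 1: r = r^2 * 20 mod 47 = 1^2 * 20 = 1*20 = 20
  bit 1 = 1: r = r^2 * 20 mod 47 = 20^2 * 20 = 24*20 = 10
  bit 2 = 1: r = r^2 * 20 mod 47 = 10^2 * 20 = 6*20 = 26
  bit 3 = 1: r = r^2 * 20 mod 47 = 26^2 * 20 = 18*20 = 31
  bit 4 = 1: r = r^2 * 20 mod 47 = 31^2 * 20 = 21*20 = 44
  -> s = B^a = 44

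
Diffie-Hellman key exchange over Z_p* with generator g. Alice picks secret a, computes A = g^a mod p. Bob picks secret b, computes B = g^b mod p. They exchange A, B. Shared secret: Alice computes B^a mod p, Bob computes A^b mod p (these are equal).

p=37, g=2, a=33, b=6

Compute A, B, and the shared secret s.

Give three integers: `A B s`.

Answer: 14 27 36

Derivation:
A = 2^33 mod 37  (bits of 33 = 100001)
  bit 0 = 1: r = r^2 * 2 mod 37 = 1^2 * 2 = 1*2 = 2
  bit 1 = 0: r = r^2 mod 37 = 2^2 = 4
  bit 2 = 0: r = r^2 mod 37 = 4^2 = 16
  bit 3 = 0: r = r^2 mod 37 = 16^2 = 34
  bit 4 = 0: r = r^2 mod 37 = 34^2 = 9
  bit 5 = 1: r = r^2 * 2 mod 37 = 9^2 * 2 = 7*2 = 14
  -> A = 14
B = 2^6 mod 37  (bits of 6 = 110)
  bit 0 = 1: r = r^2 * 2 mod 37 = 1^2 * 2 = 1*2 = 2
  bit 1 = 1: r = r^2 * 2 mod 37 = 2^2 * 2 = 4*2 = 8
  bit 2 = 0: r = r^2 mod 37 = 8^2 = 27
  -> B = 27
s = B^a = 27^33 mod 37  (bits of 33 = 100001)
  bit 0 = 1: r = r^2 * 27 mod 37 = 1^2 * 27 = 1*27 = 27
  bit 1 = 0: r = r^2 mod 37 = 27^2 = 26
  bit 2 = 0: r = r^2 mod 37 = 26^2 = 10
  bit 3 = 0: r = r^2 mod 37 = 10^2 = 26
  bit 4 = 0: r = r^2 mod 37 = 26^2 = 10
  bit 5 = 1: r = r^2 * 27 mod 37 = 10^2 * 27 = 26*27 = 36
  -> s = B^a = 36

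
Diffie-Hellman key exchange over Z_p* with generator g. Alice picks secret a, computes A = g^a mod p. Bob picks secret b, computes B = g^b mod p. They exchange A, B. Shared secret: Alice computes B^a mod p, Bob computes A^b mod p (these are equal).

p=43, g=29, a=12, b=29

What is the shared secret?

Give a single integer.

A = 29^12 mod 43  (bits of 12 = 1100)
  bit 0 = 1: r = r^2 * 29 mod 43 = 1^2 * 29 = 1*29 = 29
  bit 1 = 1: r = r^2 * 29 mod 43 = 29^2 * 29 = 24*29 = 8
  bit 2 = 0: r = r^2 mod 43 = 8^2 = 21
  bit 3 = 0: r = r^2 mod 43 = 21^2 = 11
  -> A = 11
B = 29^29 mod 43  (bits of 29 = 11101)
  bit 0 = 1: r = r^2 * 29 mod 43 = 1^2 * 29 = 1*29 = 29
  bit 1 = 1: r = r^2 * 29 mod 43 = 29^2 * 29 = 24*29 = 8
  bit 2 = 1: r = r^2 * 29 mod 43 = 8^2 * 29 = 21*29 = 7
  bit 3 = 0: r = r^2 mod 43 = 7^2 = 6
  bit 4 = 1: r = r^2 * 29 mod 43 = 6^2 * 29 = 36*29 = 12
  -> B = 12
s = B^a = 12^12 mod 43  (bits of 12 = 1100)
  bit 0 = 1: r = r^2 * 12 mod 43 = 1^2 * 12 = 1*12 = 12
  bit 1 = 1: r = r^2 * 12 mod 43 = 12^2 * 12 = 15*12 = 8
  bit 2 = 0: r = r^2 mod 43 = 8^2 = 21
  bit 3 = 0: r = r^2 mod 43 = 21^2 = 11
  -> s = B^a = 11

Answer: 11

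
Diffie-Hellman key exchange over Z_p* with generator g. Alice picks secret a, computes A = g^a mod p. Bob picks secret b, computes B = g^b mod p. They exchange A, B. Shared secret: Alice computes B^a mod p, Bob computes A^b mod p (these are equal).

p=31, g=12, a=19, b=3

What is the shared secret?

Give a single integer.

A = 12^19 mod 31  (bits of 19 = 10011)
  bit 0 = 1: r = r^2 * 12 mod 31 = 1^2 * 12 = 1*12 = 12
  bit 1 = 0: r = r^2 mod 31 = 12^2 = 20
  bit 2 = 0: r = r^2 mod 31 = 20^2 = 28
  bit 3 = 1: r = r^2 * 12 mod 31 = 28^2 * 12 = 9*12 = 15
  bit 4 = 1: r = r^2 * 12 mod 31 = 15^2 * 12 = 8*12 = 3
  -> A = 3
B = 12^3 mod 31  (bits of 3 = 11)
  bit 0 = 1: r = r^2 * 12 mod 31 = 1^2 * 12 = 1*12 = 12
  bit 1 = 1: r = r^2 * 12 mod 31 = 12^2 * 12 = 20*12 = 23
  -> B = 23
s = B^a = 23^19 mod 31  (bits of 19 = 10011)
  bit 0 = 1: r = r^2 * 23 mod 31 = 1^2 * 23 = 1*23 = 23
  bit 1 = 0: r = r^2 mod 31 = 23^2 = 2
  bit 2 = 0: r = r^2 mod 31 = 2^2 = 4
  bit 3 = 1: r = r^2 * 23 mod 31 = 4^2 * 23 = 16*23 = 27
  bit 4 = 1: r = r^2 * 23 mod 31 = 27^2 * 23 = 16*23 = 27
  -> s = B^a = 27

Answer: 27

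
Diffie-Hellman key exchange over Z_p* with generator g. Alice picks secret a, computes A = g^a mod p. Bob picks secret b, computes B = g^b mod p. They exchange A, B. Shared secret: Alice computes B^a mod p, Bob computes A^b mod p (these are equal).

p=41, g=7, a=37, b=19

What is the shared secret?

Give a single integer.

Answer: 26

Derivation:
A = 7^37 mod 41  (bits of 37 = 100101)
  bit 0 = 1: r = r^2 * 7 mod 41 = 1^2 * 7 = 1*7 = 7
  bit 1 = 0: r = r^2 mod 41 = 7^2 = 8
  bit 2 = 0: r = r^2 mod 41 = 8^2 = 23
  bit 3 = 1: r = r^2 * 7 mod 41 = 23^2 * 7 = 37*7 = 13
  bit 4 = 0: r = r^2 mod 41 = 13^2 = 5
  bit 5 = 1: r = r^2 * 7 mod 41 = 5^2 * 7 = 25*7 = 11
  -> A = 11
B = 7^19 mod 41  (bits of 19 = 10011)
  bit 0 = 1: r = r^2 * 7 mod 41 = 1^2 * 7 = 1*7 = 7
  bit 1 = 0: r = r^2 mod 41 = 7^2 = 8
  bit 2 = 0: r = r^2 mod 41 = 8^2 = 23
  bit 3 = 1: r = r^2 * 7 mod 41 = 23^2 * 7 = 37*7 = 13
  bit 4 = 1: r = r^2 * 7 mod 41 = 13^2 * 7 = 5*7 = 35
  -> B = 35
s = B^a = 35^37 mod 41  (bits of 37 = 100101)
  bit 0 = 1: r = r^2 * 35 mod 41 = 1^2 * 35 = 1*35 = 35
  bit 1 = 0: r = r^2 mod 41 = 35^2 = 36
  bit 2 = 0: r = r^2 mod 41 = 36^2 = 25
  bit 3 = 1: r = r^2 * 35 mod 41 = 25^2 * 35 = 10*35 = 22
  bit 4 = 0: r = r^2 mod 41 = 22^2 = 33
  bit 5 = 1: r = r^2 * 35 mod 41 = 33^2 * 35 = 23*35 = 26
  -> s = B^a = 26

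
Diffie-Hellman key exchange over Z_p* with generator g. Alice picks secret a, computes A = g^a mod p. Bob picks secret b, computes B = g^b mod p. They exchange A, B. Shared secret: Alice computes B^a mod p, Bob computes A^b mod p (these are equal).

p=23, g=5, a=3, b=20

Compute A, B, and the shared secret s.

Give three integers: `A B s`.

A = 5^3 mod 23  (bits of 3 = 11)
  bit 0 = 1: r = r^2 * 5 mod 23 = 1^2 * 5 = 1*5 = 5
  bit 1 = 1: r = r^2 * 5 mod 23 = 5^2 * 5 = 2*5 = 10
  -> A = 10
B = 5^20 mod 23  (bits of 20 = 10100)
  bit 0 = 1: r = r^2 * 5 mod 23 = 1^2 * 5 = 1*5 = 5
  bit 1 = 0: r = r^2 mod 23 = 5^2 = 2
  bit 2 = 1: r = r^2 * 5 mod 23 = 2^2 * 5 = 4*5 = 20
  bit 3 = 0: r = r^2 mod 23 = 20^2 = 9
  bit 4 = 0: r = r^2 mod 23 = 9^2 = 12
  -> B = 12
s = B^a = 12^3 mod 23  (bits of 3 = 11)
  bit 0 = 1: r = r^2 * 12 mod 23 = 1^2 * 12 = 1*12 = 12
  bit 1 = 1: r = r^2 * 12 mod 23 = 12^2 * 12 = 6*12 = 3
  -> s = B^a = 3

Answer: 10 12 3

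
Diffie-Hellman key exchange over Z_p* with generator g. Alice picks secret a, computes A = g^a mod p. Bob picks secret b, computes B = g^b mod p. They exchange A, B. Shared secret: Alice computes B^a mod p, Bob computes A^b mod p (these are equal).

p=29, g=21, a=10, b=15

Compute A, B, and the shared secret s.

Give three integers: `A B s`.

A = 21^10 mod 29  (bits of 10 = 1010)
  bit 0 = 1: r = r^2 * 21 mod 29 = 1^2 * 21 = 1*21 = 21
  bit 1 = 0: r = r^2 mod 29 = 21^2 = 6
  bit 2 = 1: r = r^2 * 21 mod 29 = 6^2 * 21 = 7*21 = 2
  bit 3 = 0: r = r^2 mod 29 = 2^2 = 4
  -> A = 4
B = 21^15 mod 29  (bits of 15 = 1111)
  bit 0 = 1: r = r^2 * 21 mod 29 = 1^2 * 21 = 1*21 = 21
  bit 1 = 1: r = r^2 * 21 mod 29 = 21^2 * 21 = 6*21 = 10
  bit 2 = 1: r = r^2 * 21 mod 29 = 10^2 * 21 = 13*21 = 12
  bit 3 = 1: r = r^2 * 21 mod 29 = 12^2 * 21 = 28*21 = 8
  -> B = 8
s = B^a = 8^10 mod 29  (bits of 10 = 1010)
  bit 0 = 1: r = r^2 * 8 mod 29 = 1^2 * 8 = 1*8 = 8
  bit 1 = 0: r = r^2 mod 29 = 8^2 = 6
  bit 2 = 1: r = r^2 * 8 mod 29 = 6^2 * 8 = 7*8 = 27
  bit 3 = 0: r = r^2 mod 29 = 27^2 = 4
  -> s = B^a = 4

Answer: 4 8 4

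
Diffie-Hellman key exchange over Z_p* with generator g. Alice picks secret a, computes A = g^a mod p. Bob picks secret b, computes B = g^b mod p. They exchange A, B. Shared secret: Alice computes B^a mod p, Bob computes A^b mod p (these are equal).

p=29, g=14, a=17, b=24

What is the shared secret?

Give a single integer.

A = 14^17 mod 29  (bits of 17 = 10001)
  bit 0 = 1: r = r^2 * 14 mod 29 = 1^2 * 14 = 1*14 = 14
  bit 1 = 0: r = r^2 mod 29 = 14^2 = 22
  bit 2 = 0: r = r^2 mod 29 = 22^2 = 20
  bit 3 = 0: r = r^2 mod 29 = 20^2 = 23
  bit 4 = 1: r = r^2 * 14 mod 29 = 23^2 * 14 = 7*14 = 11
  -> A = 11
B = 14^24 mod 29  (bits of 24 = 11000)
  bit 0 = 1: r = r^2 * 14 mod 29 = 1^2 * 14 = 1*14 = 14
  bit 1 = 1: r = r^2 * 14 mod 29 = 14^2 * 14 = 22*14 = 18
  bit 2 = 0: r = r^2 mod 29 = 18^2 = 5
  bit 3 = 0: r = r^2 mod 29 = 5^2 = 25
  bit 4 = 0: r = r^2 mod 29 = 25^2 = 16
  -> B = 16
s = B^a = 16^17 mod 29  (bits of 17 = 10001)
  bit 0 = 1: r = r^2 * 16 mod 29 = 1^2 * 16 = 1*16 = 16
  bit 1 = 0: r = r^2 mod 29 = 16^2 = 24
  bit 2 = 0: r = r^2 mod 29 = 24^2 = 25
  bit 3 = 0: r = r^2 mod 29 = 25^2 = 16
  bit 4 = 1: r = r^2 * 16 mod 29 = 16^2 * 16 = 24*16 = 7
  -> s = B^a = 7

Answer: 7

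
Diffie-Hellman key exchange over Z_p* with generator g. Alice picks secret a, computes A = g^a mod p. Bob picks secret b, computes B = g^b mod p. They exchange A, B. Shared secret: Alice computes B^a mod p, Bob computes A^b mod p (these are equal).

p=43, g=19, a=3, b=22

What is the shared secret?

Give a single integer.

Answer: 21

Derivation:
A = 19^3 mod 43  (bits of 3 = 11)
  bit 0 = 1: r = r^2 * 19 mod 43 = 1^2 * 19 = 1*19 = 19
  bit 1 = 1: r = r^2 * 19 mod 43 = 19^2 * 19 = 17*19 = 22
  -> A = 22
B = 19^22 mod 43  (bits of 22 = 10110)
  bit 0 = 1: r = r^2 * 19 mod 43 = 1^2 * 19 = 1*19 = 19
  bit 1 = 0: r = r^2 mod 43 = 19^2 = 17
  bit 2 = 1: r = r^2 * 19 mod 43 = 17^2 * 19 = 31*19 = 30
  bit 3 = 1: r = r^2 * 19 mod 43 = 30^2 * 19 = 40*19 = 29
  bit 4 = 0: r = r^2 mod 43 = 29^2 = 24
  -> B = 24
s = B^a = 24^3 mod 43  (bits of 3 = 11)
  bit 0 = 1: r = r^2 * 24 mod 43 = 1^2 * 24 = 1*24 = 24
  bit 1 = 1: r = r^2 * 24 mod 43 = 24^2 * 24 = 17*24 = 21
  -> s = B^a = 21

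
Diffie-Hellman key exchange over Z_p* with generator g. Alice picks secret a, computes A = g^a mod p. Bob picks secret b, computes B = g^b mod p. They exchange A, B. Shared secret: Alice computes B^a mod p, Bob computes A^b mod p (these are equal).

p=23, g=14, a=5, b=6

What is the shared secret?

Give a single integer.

A = 14^5 mod 23  (bits of 5 = 101)
  bit 0 = 1: r = r^2 * 14 mod 23 = 1^2 * 14 = 1*14 = 14
  bit 1 = 0: r = r^2 mod 23 = 14^2 = 12
  bit 2 = 1: r = r^2 * 14 mod 23 = 12^2 * 14 = 6*14 = 15
  -> A = 15
B = 14^6 mod 23  (bits of 6 = 110)
  bit 0 = 1: r = r^2 * 14 mod 23 = 1^2 * 14 = 1*14 = 14
  bit 1 = 1: r = r^2 * 14 mod 23 = 14^2 * 14 = 12*14 = 7
  bit 2 = 0: r = r^2 mod 23 = 7^2 = 3
  -> B = 3
s = B^a = 3^5 mod 23  (bits of 5 = 101)
  bit 0 = 1: r = r^2 * 3 mod 23 = 1^2 * 3 = 1*3 = 3
  bit 1 = 0: r = r^2 mod 23 = 3^2 = 9
  bit 2 = 1: r = r^2 * 3 mod 23 = 9^2 * 3 = 12*3 = 13
  -> s = B^a = 13

Answer: 13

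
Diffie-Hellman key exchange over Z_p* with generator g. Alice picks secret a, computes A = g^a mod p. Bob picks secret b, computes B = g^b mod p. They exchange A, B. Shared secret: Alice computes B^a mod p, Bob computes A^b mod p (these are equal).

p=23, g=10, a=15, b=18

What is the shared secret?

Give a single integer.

Answer: 6

Derivation:
A = 10^15 mod 23  (bits of 15 = 1111)
  bit 0 = 1: r = r^2 * 10 mod 23 = 1^2 * 10 = 1*10 = 10
  bit 1 = 1: r = r^2 * 10 mod 23 = 10^2 * 10 = 8*10 = 11
  bit 2 = 1: r = r^2 * 10 mod 23 = 11^2 * 10 = 6*10 = 14
  bit 3 = 1: r = r^2 * 10 mod 23 = 14^2 * 10 = 12*10 = 5
  -> A = 5
B = 10^18 mod 23  (bits of 18 = 10010)
  bit 0 = 1: r = r^2 * 10 mod 23 = 1^2 * 10 = 1*10 = 10
  bit 1 = 0: r = r^2 mod 23 = 10^2 = 8
  bit 2 = 0: r = r^2 mod 23 = 8^2 = 18
  bit 3 = 1: r = r^2 * 10 mod 23 = 18^2 * 10 = 2*10 = 20
  bit 4 = 0: r = r^2 mod 23 = 20^2 = 9
  -> B = 9
s = B^a = 9^15 mod 23  (bits of 15 = 1111)
  bit 0 = 1: r = r^2 * 9 mod 23 = 1^2 * 9 = 1*9 = 9
  bit 1 = 1: r = r^2 * 9 mod 23 = 9^2 * 9 = 12*9 = 16
  bit 2 = 1: r = r^2 * 9 mod 23 = 16^2 * 9 = 3*9 = 4
  bit 3 = 1: r = r^2 * 9 mod 23 = 4^2 * 9 = 16*9 = 6
  -> s = B^a = 6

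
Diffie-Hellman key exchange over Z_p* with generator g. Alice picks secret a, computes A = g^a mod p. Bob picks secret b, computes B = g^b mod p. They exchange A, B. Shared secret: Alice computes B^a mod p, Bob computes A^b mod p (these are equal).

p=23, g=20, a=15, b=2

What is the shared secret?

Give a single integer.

A = 20^15 mod 23  (bits of 15 = 1111)
  bit 0 = 1: r = r^2 * 20 mod 23 = 1^2 * 20 = 1*20 = 20
  bit 1 = 1: r = r^2 * 20 mod 23 = 20^2 * 20 = 9*20 = 19
  bit 2 = 1: r = r^2 * 20 mod 23 = 19^2 * 20 = 16*20 = 21
  bit 3 = 1: r = r^2 * 20 mod 23 = 21^2 * 20 = 4*20 = 11
  -> A = 11
B = 20^2 mod 23  (bits of 2 = 10)
  bit 0 = 1: r = r^2 * 20 mod 23 = 1^2 * 20 = 1*20 = 20
  bit 1 = 0: r = r^2 mod 23 = 20^2 = 9
  -> B = 9
s = B^a = 9^15 mod 23  (bits of 15 = 1111)
  bit 0 = 1: r = r^2 * 9 mod 23 = 1^2 * 9 = 1*9 = 9
  bit 1 = 1: r = r^2 * 9 mod 23 = 9^2 * 9 = 12*9 = 16
  bit 2 = 1: r = r^2 * 9 mod 23 = 16^2 * 9 = 3*9 = 4
  bit 3 = 1: r = r^2 * 9 mod 23 = 4^2 * 9 = 16*9 = 6
  -> s = B^a = 6

Answer: 6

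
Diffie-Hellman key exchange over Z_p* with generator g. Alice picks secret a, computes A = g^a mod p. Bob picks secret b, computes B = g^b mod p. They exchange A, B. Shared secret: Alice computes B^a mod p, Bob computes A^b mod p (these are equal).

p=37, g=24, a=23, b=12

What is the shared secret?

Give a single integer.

A = 24^23 mod 37  (bits of 23 = 10111)
  bit 0 = 1: r = r^2 * 24 mod 37 = 1^2 * 24 = 1*24 = 24
  bit 1 = 0: r = r^2 mod 37 = 24^2 = 21
  bit 2 = 1: r = r^2 * 24 mod 37 = 21^2 * 24 = 34*24 = 2
  bit 3 = 1: r = r^2 * 24 mod 37 = 2^2 * 24 = 4*24 = 22
  bit 4 = 1: r = r^2 * 24 mod 37 = 22^2 * 24 = 3*24 = 35
  -> A = 35
B = 24^12 mod 37  (bits of 12 = 1100)
  bit 0 = 1: r = r^2 * 24 mod 37 = 1^2 * 24 = 1*24 = 24
  bit 1 = 1: r = r^2 * 24 mod 37 = 24^2 * 24 = 21*24 = 23
  bit 2 = 0: r = r^2 mod 37 = 23^2 = 11
  bit 3 = 0: r = r^2 mod 37 = 11^2 = 10
  -> B = 10
s = B^a = 10^23 mod 37  (bits of 23 = 10111)
  bit 0 = 1: r = r^2 * 10 mod 37 = 1^2 * 10 = 1*10 = 10
  bit 1 = 0: r = r^2 mod 37 = 10^2 = 26
  bit 2 = 1: r = r^2 * 10 mod 37 = 26^2 * 10 = 10*10 = 26
  bit 3 = 1: r = r^2 * 10 mod 37 = 26^2 * 10 = 10*10 = 26
  bit 4 = 1: r = r^2 * 10 mod 37 = 26^2 * 10 = 10*10 = 26
  -> s = B^a = 26

Answer: 26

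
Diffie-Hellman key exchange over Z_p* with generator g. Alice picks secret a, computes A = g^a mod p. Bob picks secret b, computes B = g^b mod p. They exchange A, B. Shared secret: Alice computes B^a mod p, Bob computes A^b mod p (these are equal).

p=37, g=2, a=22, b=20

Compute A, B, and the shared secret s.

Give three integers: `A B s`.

Answer: 21 33 34

Derivation:
A = 2^22 mod 37  (bits of 22 = 10110)
  bit 0 = 1: r = r^2 * 2 mod 37 = 1^2 * 2 = 1*2 = 2
  bit 1 = 0: r = r^2 mod 37 = 2^2 = 4
  bit 2 = 1: r = r^2 * 2 mod 37 = 4^2 * 2 = 16*2 = 32
  bit 3 = 1: r = r^2 * 2 mod 37 = 32^2 * 2 = 25*2 = 13
  bit 4 = 0: r = r^2 mod 37 = 13^2 = 21
  -> A = 21
B = 2^20 mod 37  (bits of 20 = 10100)
  bit 0 = 1: r = r^2 * 2 mod 37 = 1^2 * 2 = 1*2 = 2
  bit 1 = 0: r = r^2 mod 37 = 2^2 = 4
  bit 2 = 1: r = r^2 * 2 mod 37 = 4^2 * 2 = 16*2 = 32
  bit 3 = 0: r = r^2 mod 37 = 32^2 = 25
  bit 4 = 0: r = r^2 mod 37 = 25^2 = 33
  -> B = 33
s = B^a = 33^22 mod 37  (bits of 22 = 10110)
  bit 0 = 1: r = r^2 * 33 mod 37 = 1^2 * 33 = 1*33 = 33
  bit 1 = 0: r = r^2 mod 37 = 33^2 = 16
  bit 2 = 1: r = r^2 * 33 mod 37 = 16^2 * 33 = 34*33 = 12
  bit 3 = 1: r = r^2 * 33 mod 37 = 12^2 * 33 = 33*33 = 16
  bit 4 = 0: r = r^2 mod 37 = 16^2 = 34
  -> s = B^a = 34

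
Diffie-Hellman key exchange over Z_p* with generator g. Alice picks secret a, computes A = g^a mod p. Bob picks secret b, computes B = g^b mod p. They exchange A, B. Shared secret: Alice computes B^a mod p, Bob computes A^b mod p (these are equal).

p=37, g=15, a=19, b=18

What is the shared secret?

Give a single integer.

A = 15^19 mod 37  (bits of 19 = 10011)
  bit 0 = 1: r = r^2 * 15 mod 37 = 1^2 * 15 = 1*15 = 15
  bit 1 = 0: r = r^2 mod 37 = 15^2 = 3
  bit 2 = 0: r = r^2 mod 37 = 3^2 = 9
  bit 3 = 1: r = r^2 * 15 mod 37 = 9^2 * 15 = 7*15 = 31
  bit 4 = 1: r = r^2 * 15 mod 37 = 31^2 * 15 = 36*15 = 22
  -> A = 22
B = 15^18 mod 37  (bits of 18 = 10010)
  bit 0 = 1: r = r^2 * 15 mod 37 = 1^2 * 15 = 1*15 = 15
  bit 1 = 0: r = r^2 mod 37 = 15^2 = 3
  bit 2 = 0: r = r^2 mod 37 = 3^2 = 9
  bit 3 = 1: r = r^2 * 15 mod 37 = 9^2 * 15 = 7*15 = 31
  bit 4 = 0: r = r^2 mod 37 = 31^2 = 36
  -> B = 36
s = B^a = 36^19 mod 37  (bits of 19 = 10011)
  bit 0 = 1: r = r^2 * 36 mod 37 = 1^2 * 36 = 1*36 = 36
  bit 1 = 0: r = r^2 mod 37 = 36^2 = 1
  bit 2 = 0: r = r^2 mod 37 = 1^2 = 1
  bit 3 = 1: r = r^2 * 36 mod 37 = 1^2 * 36 = 1*36 = 36
  bit 4 = 1: r = r^2 * 36 mod 37 = 36^2 * 36 = 1*36 = 36
  -> s = B^a = 36

Answer: 36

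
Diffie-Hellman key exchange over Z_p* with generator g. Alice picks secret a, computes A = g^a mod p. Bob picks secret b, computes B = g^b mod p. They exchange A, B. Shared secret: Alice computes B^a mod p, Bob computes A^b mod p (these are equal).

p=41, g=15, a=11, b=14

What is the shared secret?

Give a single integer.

Answer: 33

Derivation:
A = 15^11 mod 41  (bits of 11 = 1011)
  bit 0 = 1: r = r^2 * 15 mod 41 = 1^2 * 15 = 1*15 = 15
  bit 1 = 0: r = r^2 mod 41 = 15^2 = 20
  bit 2 = 1: r = r^2 * 15 mod 41 = 20^2 * 15 = 31*15 = 14
  bit 3 = 1: r = r^2 * 15 mod 41 = 14^2 * 15 = 32*15 = 29
  -> A = 29
B = 15^14 mod 41  (bits of 14 = 1110)
  bit 0 = 1: r = r^2 * 15 mod 41 = 1^2 * 15 = 1*15 = 15
  bit 1 = 1: r = r^2 * 15 mod 41 = 15^2 * 15 = 20*15 = 13
  bit 2 = 1: r = r^2 * 15 mod 41 = 13^2 * 15 = 5*15 = 34
  bit 3 = 0: r = r^2 mod 41 = 34^2 = 8
  -> B = 8
s = B^a = 8^11 mod 41  (bits of 11 = 1011)
  bit 0 = 1: r = r^2 * 8 mod 41 = 1^2 * 8 = 1*8 = 8
  bit 1 = 0: r = r^2 mod 41 = 8^2 = 23
  bit 2 = 1: r = r^2 * 8 mod 41 = 23^2 * 8 = 37*8 = 9
  bit 3 = 1: r = r^2 * 8 mod 41 = 9^2 * 8 = 40*8 = 33
  -> s = B^a = 33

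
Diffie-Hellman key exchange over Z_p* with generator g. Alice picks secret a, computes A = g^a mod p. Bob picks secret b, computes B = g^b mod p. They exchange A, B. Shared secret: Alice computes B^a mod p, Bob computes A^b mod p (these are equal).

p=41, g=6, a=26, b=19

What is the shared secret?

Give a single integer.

A = 6^26 mod 41  (bits of 26 = 11010)
  bit 0 = 1: r = r^2 * 6 mod 41 = 1^2 * 6 = 1*6 = 6
  bit 1 = 1: r = r^2 * 6 mod 41 = 6^2 * 6 = 36*6 = 11
  bit 2 = 0: r = r^2 mod 41 = 11^2 = 39
  bit 3 = 1: r = r^2 * 6 mod 41 = 39^2 * 6 = 4*6 = 24
  bit 4 = 0: r = r^2 mod 41 = 24^2 = 2
  -> A = 2
B = 6^19 mod 41  (bits of 19 = 10011)
  bit 0 = 1: r = r^2 * 6 mod 41 = 1^2 * 6 = 1*6 = 6
  bit 1 = 0: r = r^2 mod 41 = 6^2 = 36
  bit 2 = 0: r = r^2 mod 41 = 36^2 = 25
  bit 3 = 1: r = r^2 * 6 mod 41 = 25^2 * 6 = 10*6 = 19
  bit 4 = 1: r = r^2 * 6 mod 41 = 19^2 * 6 = 33*6 = 34
  -> B = 34
s = B^a = 34^26 mod 41  (bits of 26 = 11010)
  bit 0 = 1: r = r^2 * 34 mod 41 = 1^2 * 34 = 1*34 = 34
  bit 1 = 1: r = r^2 * 34 mod 41 = 34^2 * 34 = 8*34 = 26
  bit 2 = 0: r = r^2 mod 41 = 26^2 = 20
  bit 3 = 1: r = r^2 * 34 mod 41 = 20^2 * 34 = 31*34 = 29
  bit 4 = 0: r = r^2 mod 41 = 29^2 = 21
  -> s = B^a = 21

Answer: 21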